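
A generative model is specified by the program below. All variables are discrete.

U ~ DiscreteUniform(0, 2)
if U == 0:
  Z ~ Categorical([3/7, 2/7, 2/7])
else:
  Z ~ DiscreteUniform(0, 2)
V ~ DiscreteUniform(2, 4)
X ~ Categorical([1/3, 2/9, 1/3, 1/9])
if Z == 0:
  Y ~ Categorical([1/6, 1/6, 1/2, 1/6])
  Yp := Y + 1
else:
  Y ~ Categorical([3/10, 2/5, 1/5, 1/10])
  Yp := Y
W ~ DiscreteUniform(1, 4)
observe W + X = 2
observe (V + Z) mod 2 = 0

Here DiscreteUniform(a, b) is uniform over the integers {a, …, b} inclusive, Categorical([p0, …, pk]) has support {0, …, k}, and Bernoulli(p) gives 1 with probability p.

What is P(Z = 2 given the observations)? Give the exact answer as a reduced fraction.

P(Z = 2 | obs) = 20/53

Enumerate traces; 120 have nonzero weight after conditioning:
  (U=0, Z=0, V=2, X=0, Y=0, W=2) weight 1/1512
  (U=0, Z=0, V=2, X=0, Y=1, W=2) weight 1/1512
  (U=0, Z=0, V=2, X=0, Y=2, W=2) weight 1/504
  (U=0, Z=0, V=2, X=0, Y=3, W=2) weight 1/1512
  (U=0, Z=0, V=2, X=1, Y=0, W=1) weight 1/2268
  (U=0, Z=0, V=2, X=1, Y=1, W=1) weight 1/2268
  (U=0, Z=0, V=2, X=1, Y=2, W=1) weight 1/756
  (U=0, Z=0, V=2, X=1, Y=3, W=1) weight 1/2268
  (U=0, Z=1, V=3, X=0, Y=0, W=2) weight 1/1260
  (U=0, Z=2, V=2, X=0, Y=0, W=2) weight 1/1260
  … 110 more
Group by Z:
  weight(Z=0) = 115/3402
  weight(Z=1) = 25/1701
  weight(Z=2) = 50/1701
Total weight = 115/3402 + 25/1701 + 50/1701 = 265/3402
P(Z=0 | obs) = 115/3402 / 265/3402 = 23/53
P(Z=1 | obs) = 25/1701 / 265/3402 = 10/53
P(Z=2 | obs) = 50/1701 / 265/3402 = 20/53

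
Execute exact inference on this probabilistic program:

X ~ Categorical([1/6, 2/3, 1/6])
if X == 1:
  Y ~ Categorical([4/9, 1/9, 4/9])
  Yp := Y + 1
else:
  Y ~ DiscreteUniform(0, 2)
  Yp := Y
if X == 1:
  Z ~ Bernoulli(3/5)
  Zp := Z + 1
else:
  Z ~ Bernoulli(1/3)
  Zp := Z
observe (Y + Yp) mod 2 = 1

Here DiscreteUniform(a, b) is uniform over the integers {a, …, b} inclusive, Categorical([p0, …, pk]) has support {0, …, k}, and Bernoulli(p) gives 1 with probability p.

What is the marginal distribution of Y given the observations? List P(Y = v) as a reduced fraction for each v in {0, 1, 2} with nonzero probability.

Enumerate traces; 6 have nonzero weight after conditioning:
  (X=1, Y=0, Z=0) weight 16/135
  (X=1, Y=0, Z=1) weight 8/45
  (X=1, Y=1, Z=0) weight 4/135
  (X=1, Y=1, Z=1) weight 2/45
  (X=1, Y=2, Z=0) weight 16/135
  (X=1, Y=2, Z=1) weight 8/45
Group by Y:
  weight(Y=0) = 8/27
  weight(Y=1) = 2/27
  weight(Y=2) = 8/27
Total weight = 8/27 + 2/27 + 8/27 = 2/3
P(Y=0 | obs) = 8/27 / 2/3 = 4/9
P(Y=1 | obs) = 2/27 / 2/3 = 1/9
P(Y=2 | obs) = 8/27 / 2/3 = 4/9

P(Y=0) = 4/9, P(Y=1) = 1/9, P(Y=2) = 4/9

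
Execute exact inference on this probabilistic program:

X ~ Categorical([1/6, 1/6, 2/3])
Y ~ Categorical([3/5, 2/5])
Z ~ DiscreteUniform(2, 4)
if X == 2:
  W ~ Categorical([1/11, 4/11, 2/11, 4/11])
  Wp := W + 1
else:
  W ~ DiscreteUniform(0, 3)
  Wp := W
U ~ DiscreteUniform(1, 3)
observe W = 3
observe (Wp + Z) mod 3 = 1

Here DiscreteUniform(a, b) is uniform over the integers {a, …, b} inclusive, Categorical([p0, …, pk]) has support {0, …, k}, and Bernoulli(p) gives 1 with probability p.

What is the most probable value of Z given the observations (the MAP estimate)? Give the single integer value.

argmax_v P(Z = v | obs) = 3

Enumerate traces; 18 have nonzero weight after conditioning:
  (X=0, Y=0, Z=4, W=3, U=1) weight 1/360
  (X=0, Y=0, Z=4, W=3, U=2) weight 1/360
  (X=0, Y=0, Z=4, W=3, U=3) weight 1/360
  (X=0, Y=1, Z=4, W=3, U=1) weight 1/540
  (X=0, Y=1, Z=4, W=3, U=2) weight 1/540
  (X=0, Y=1, Z=4, W=3, U=3) weight 1/540
  (X=1, Y=0, Z=4, W=3, U=1) weight 1/360
  (X=1, Y=0, Z=4, W=3, U=2) weight 1/360
  (X=2, Y=0, Z=3, W=3, U=1) weight 8/495
  … 9 more
Group by Z:
  weight(Z=3) = 8/99
  weight(Z=4) = 1/36
Total weight = 8/99 + 1/36 = 43/396
P(Z=3 | obs) = 8/99 / 43/396 = 32/43
P(Z=4 | obs) = 1/36 / 43/396 = 11/43
argmax = 3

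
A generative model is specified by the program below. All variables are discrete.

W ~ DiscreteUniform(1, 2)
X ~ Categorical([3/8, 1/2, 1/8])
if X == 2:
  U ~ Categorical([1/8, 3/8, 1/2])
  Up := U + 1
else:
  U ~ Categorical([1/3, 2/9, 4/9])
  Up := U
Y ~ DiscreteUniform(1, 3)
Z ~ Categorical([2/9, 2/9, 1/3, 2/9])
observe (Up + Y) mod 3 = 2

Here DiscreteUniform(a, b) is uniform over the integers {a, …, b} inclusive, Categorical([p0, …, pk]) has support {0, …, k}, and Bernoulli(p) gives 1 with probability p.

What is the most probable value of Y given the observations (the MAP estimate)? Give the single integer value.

Enumerate traces; 72 have nonzero weight after conditioning:
  (W=1, X=0, U=0, Y=2, Z=0) weight 1/216
  (W=1, X=0, U=0, Y=2, Z=1) weight 1/216
  (W=1, X=0, U=0, Y=2, Z=2) weight 1/144
  (W=1, X=0, U=0, Y=2, Z=3) weight 1/216
  (W=1, X=0, U=1, Y=1, Z=0) weight 1/324
  (W=1, X=0, U=1, Y=1, Z=1) weight 1/324
  (W=1, X=0, U=1, Y=1, Z=2) weight 1/216
  (W=1, X=0, U=1, Y=1, Z=3) weight 1/324
  (W=1, X=0, U=2, Y=3, Z=0) weight 1/162
  … 63 more
Group by Y:
  weight(Y=1) = 121/1728
  weight(Y=2) = 17/144
  weight(Y=3) = 251/1728
Total weight = 121/1728 + 17/144 + 251/1728 = 1/3
P(Y=1 | obs) = 121/1728 / 1/3 = 121/576
P(Y=2 | obs) = 17/144 / 1/3 = 17/48
P(Y=3 | obs) = 251/1728 / 1/3 = 251/576
argmax = 3

argmax_v P(Y = v | obs) = 3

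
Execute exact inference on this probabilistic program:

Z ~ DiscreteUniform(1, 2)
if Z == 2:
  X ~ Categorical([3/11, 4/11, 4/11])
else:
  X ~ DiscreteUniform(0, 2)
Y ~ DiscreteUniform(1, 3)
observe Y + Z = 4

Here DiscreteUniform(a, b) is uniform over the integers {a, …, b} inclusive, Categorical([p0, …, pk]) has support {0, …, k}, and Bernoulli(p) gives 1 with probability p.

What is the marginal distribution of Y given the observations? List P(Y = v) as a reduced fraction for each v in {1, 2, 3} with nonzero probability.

Enumerate traces; 6 have nonzero weight after conditioning:
  (Z=1, X=0, Y=3) weight 1/18
  (Z=1, X=1, Y=3) weight 1/18
  (Z=1, X=2, Y=3) weight 1/18
  (Z=2, X=0, Y=2) weight 1/22
  (Z=2, X=1, Y=2) weight 2/33
  (Z=2, X=2, Y=2) weight 2/33
Group by Y:
  weight(Y=2) = 1/6
  weight(Y=3) = 1/6
Total weight = 1/6 + 1/6 = 1/3
P(Y=2 | obs) = 1/6 / 1/3 = 1/2
P(Y=3 | obs) = 1/6 / 1/3 = 1/2

P(Y=2) = 1/2, P(Y=3) = 1/2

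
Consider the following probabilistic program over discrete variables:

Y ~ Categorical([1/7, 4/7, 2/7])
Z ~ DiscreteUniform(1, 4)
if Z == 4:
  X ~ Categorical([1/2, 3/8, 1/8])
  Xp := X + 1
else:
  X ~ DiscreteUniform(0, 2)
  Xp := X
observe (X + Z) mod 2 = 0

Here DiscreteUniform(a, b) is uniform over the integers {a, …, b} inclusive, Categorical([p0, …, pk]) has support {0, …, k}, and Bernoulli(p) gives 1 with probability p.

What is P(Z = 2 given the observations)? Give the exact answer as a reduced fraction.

P(Z = 2 | obs) = 16/47

Enumerate traces; 18 have nonzero weight after conditioning:
  (Y=0, Z=1, X=1) weight 1/84
  (Y=0, Z=2, X=0) weight 1/84
  (Y=0, Z=2, X=2) weight 1/84
  (Y=0, Z=3, X=1) weight 1/84
  (Y=0, Z=4, X=0) weight 1/56
  (Y=0, Z=4, X=2) weight 1/224
  (Y=1, Z=1, X=1) weight 1/21
  (Y=1, Z=2, X=0) weight 1/21
  … 10 more
Group by Z:
  weight(Z=1) = 1/12
  weight(Z=2) = 1/6
  weight(Z=3) = 1/12
  weight(Z=4) = 5/32
Total weight = 1/12 + 1/6 + 1/12 + 5/32 = 47/96
P(Z=1 | obs) = 1/12 / 47/96 = 8/47
P(Z=2 | obs) = 1/6 / 47/96 = 16/47
P(Z=3 | obs) = 1/12 / 47/96 = 8/47
P(Z=4 | obs) = 5/32 / 47/96 = 15/47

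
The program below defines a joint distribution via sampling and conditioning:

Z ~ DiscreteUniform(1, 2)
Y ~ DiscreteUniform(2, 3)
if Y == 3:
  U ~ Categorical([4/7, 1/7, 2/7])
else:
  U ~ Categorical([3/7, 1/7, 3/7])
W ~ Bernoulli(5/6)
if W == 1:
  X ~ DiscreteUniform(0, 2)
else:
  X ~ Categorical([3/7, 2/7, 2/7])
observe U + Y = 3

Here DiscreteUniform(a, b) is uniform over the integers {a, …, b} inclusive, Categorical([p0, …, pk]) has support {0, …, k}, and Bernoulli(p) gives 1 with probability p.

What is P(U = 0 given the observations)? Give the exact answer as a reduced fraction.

P(U = 0 | obs) = 4/5

Enumerate traces; 24 have nonzero weight after conditioning:
  (Z=1, Y=2, U=1, W=0, X=0) weight 1/392
  (Z=1, Y=2, U=1, W=0, X=1) weight 1/588
  (Z=1, Y=2, U=1, W=0, X=2) weight 1/588
  (Z=1, Y=2, U=1, W=1, X=0) weight 5/504
  (Z=1, Y=2, U=1, W=1, X=1) weight 5/504
  (Z=1, Y=2, U=1, W=1, X=2) weight 5/504
  (Z=1, Y=3, U=0, W=0, X=0) weight 1/98
  (Z=1, Y=3, U=0, W=0, X=1) weight 1/147
  … 16 more
Group by U:
  weight(U=0) = 2/7
  weight(U=1) = 1/14
Total weight = 2/7 + 1/14 = 5/14
P(U=0 | obs) = 2/7 / 5/14 = 4/5
P(U=1 | obs) = 1/14 / 5/14 = 1/5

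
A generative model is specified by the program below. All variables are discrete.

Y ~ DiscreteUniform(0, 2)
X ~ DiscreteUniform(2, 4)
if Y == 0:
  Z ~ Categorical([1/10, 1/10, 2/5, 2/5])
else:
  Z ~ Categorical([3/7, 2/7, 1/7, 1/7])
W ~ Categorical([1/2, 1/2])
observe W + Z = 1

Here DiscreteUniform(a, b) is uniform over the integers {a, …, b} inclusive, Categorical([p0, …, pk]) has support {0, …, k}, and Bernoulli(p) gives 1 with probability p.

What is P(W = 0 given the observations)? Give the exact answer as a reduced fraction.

P(W = 0 | obs) = 47/114

Enumerate traces; 18 have nonzero weight after conditioning:
  (Y=0, X=2, Z=0, W=1) weight 1/180
  (Y=0, X=2, Z=1, W=0) weight 1/180
  (Y=0, X=3, Z=0, W=1) weight 1/180
  (Y=0, X=3, Z=1, W=0) weight 1/180
  (Y=0, X=4, Z=0, W=1) weight 1/180
  (Y=0, X=4, Z=1, W=0) weight 1/180
  (Y=1, X=2, Z=0, W=1) weight 1/42
  (Y=1, X=2, Z=1, W=0) weight 1/63
  … 10 more
Group by W:
  weight(W=0) = 47/420
  weight(W=1) = 67/420
Total weight = 47/420 + 67/420 = 19/70
P(W=0 | obs) = 47/420 / 19/70 = 47/114
P(W=1 | obs) = 67/420 / 19/70 = 67/114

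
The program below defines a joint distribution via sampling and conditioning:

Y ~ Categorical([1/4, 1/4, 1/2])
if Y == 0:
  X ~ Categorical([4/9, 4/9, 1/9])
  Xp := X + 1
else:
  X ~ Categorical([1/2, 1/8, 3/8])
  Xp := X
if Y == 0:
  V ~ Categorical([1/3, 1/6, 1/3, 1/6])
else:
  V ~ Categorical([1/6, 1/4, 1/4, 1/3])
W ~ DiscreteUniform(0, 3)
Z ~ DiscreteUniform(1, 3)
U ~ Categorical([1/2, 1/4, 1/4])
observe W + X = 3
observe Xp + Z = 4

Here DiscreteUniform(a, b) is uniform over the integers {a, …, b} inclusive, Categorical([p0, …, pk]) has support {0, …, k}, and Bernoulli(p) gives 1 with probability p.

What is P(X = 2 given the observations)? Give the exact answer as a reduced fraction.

Enumerate traces; 84 have nonzero weight after conditioning:
  (Y=0, X=0, V=0, W=3, Z=3, U=0) weight 1/648
  (Y=0, X=0, V=0, W=3, Z=3, U=1) weight 1/1296
  (Y=0, X=0, V=0, W=3, Z=3, U=2) weight 1/1296
  (Y=0, X=0, V=1, W=3, Z=3, U=0) weight 1/1296
  (Y=0, X=0, V=1, W=3, Z=3, U=1) weight 1/2592
  (Y=0, X=0, V=1, W=3, Z=3, U=2) weight 1/2592
  (Y=0, X=0, V=2, W=3, Z=3, U=0) weight 1/648
  (Y=0, X=0, V=2, W=3, Z=3, U=1) weight 1/1296
  (Y=0, X=1, V=0, W=2, Z=2, U=0) weight 1/648
  (Y=0, X=2, V=0, W=1, Z=1, U=0) weight 1/2592
  … 74 more
Group by X:
  weight(X=0) = 1/108
  weight(X=1) = 59/3456
  weight(X=2) = 89/3456
Total weight = 1/108 + 59/3456 + 89/3456 = 5/96
P(X=0 | obs) = 1/108 / 5/96 = 8/45
P(X=1 | obs) = 59/3456 / 5/96 = 59/180
P(X=2 | obs) = 89/3456 / 5/96 = 89/180

P(X = 2 | obs) = 89/180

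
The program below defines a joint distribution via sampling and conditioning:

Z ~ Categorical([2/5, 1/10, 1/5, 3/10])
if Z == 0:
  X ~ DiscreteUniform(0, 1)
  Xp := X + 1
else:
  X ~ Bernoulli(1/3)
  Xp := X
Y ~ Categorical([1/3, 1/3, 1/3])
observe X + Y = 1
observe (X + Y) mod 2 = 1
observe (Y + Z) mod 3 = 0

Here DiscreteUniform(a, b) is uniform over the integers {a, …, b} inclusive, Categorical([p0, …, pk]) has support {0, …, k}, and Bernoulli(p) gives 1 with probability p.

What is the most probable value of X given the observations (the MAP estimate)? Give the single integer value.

Enumerate traces; 3 have nonzero weight after conditioning:
  (Z=0, X=1, Y=0) weight 1/15
  (Z=2, X=0, Y=1) weight 2/45
  (Z=3, X=1, Y=0) weight 1/30
Group by X:
  weight(X=0) = 2/45
  weight(X=1) = 1/10
Total weight = 2/45 + 1/10 = 13/90
P(X=0 | obs) = 2/45 / 13/90 = 4/13
P(X=1 | obs) = 1/10 / 13/90 = 9/13
argmax = 1

argmax_v P(X = v | obs) = 1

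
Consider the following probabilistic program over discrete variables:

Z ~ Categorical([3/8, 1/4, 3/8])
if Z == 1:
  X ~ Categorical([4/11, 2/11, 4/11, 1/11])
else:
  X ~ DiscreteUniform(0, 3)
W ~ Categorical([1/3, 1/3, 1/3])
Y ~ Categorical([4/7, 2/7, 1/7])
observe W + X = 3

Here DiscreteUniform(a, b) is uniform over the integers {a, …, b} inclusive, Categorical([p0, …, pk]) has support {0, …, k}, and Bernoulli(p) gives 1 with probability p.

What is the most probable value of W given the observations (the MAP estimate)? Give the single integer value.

argmax_v P(W = v | obs) = 1

Enumerate traces; 27 have nonzero weight after conditioning:
  (Z=0, X=1, W=2, Y=0) weight 1/56
  (Z=0, X=1, W=2, Y=1) weight 1/112
  (Z=0, X=1, W=2, Y=2) weight 1/224
  (Z=0, X=2, W=1, Y=0) weight 1/56
  (Z=0, X=2, W=1, Y=1) weight 1/112
  (Z=0, X=2, W=1, Y=2) weight 1/224
  (Z=0, X=3, W=0, Y=0) weight 1/56
  (Z=0, X=3, W=0, Y=1) weight 1/112
  … 19 more
Group by W:
  weight(W=0) = 37/528
  weight(W=1) = 49/528
  weight(W=2) = 41/528
Total weight = 37/528 + 49/528 + 41/528 = 127/528
P(W=0 | obs) = 37/528 / 127/528 = 37/127
P(W=1 | obs) = 49/528 / 127/528 = 49/127
P(W=2 | obs) = 41/528 / 127/528 = 41/127
argmax = 1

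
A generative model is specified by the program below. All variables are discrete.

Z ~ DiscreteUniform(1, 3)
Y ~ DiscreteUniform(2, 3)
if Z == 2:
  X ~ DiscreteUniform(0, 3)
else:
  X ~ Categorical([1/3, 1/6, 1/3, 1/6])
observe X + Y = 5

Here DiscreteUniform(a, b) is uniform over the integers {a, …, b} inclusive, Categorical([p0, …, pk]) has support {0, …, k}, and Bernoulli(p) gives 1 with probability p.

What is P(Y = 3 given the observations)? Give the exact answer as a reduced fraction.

P(Y = 3 | obs) = 11/18

Enumerate traces; 6 have nonzero weight after conditioning:
  (Z=1, Y=2, X=3) weight 1/36
  (Z=1, Y=3, X=2) weight 1/18
  (Z=2, Y=2, X=3) weight 1/24
  (Z=2, Y=3, X=2) weight 1/24
  (Z=3, Y=2, X=3) weight 1/36
  (Z=3, Y=3, X=2) weight 1/18
Group by Y:
  weight(Y=2) = 7/72
  weight(Y=3) = 11/72
Total weight = 7/72 + 11/72 = 1/4
P(Y=2 | obs) = 7/72 / 1/4 = 7/18
P(Y=3 | obs) = 11/72 / 1/4 = 11/18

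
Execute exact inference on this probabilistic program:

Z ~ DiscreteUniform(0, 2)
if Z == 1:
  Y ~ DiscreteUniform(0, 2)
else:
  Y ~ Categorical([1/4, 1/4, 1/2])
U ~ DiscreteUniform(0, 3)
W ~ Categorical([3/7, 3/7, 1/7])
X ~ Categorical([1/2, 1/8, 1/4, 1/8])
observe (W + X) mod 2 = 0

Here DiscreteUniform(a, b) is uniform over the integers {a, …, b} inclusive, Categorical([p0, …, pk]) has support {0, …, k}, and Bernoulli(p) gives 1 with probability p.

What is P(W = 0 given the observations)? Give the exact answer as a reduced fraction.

Enumerate traces; 216 have nonzero weight after conditioning:
  (Z=0, Y=0, U=0, W=0, X=0) weight 1/224
  (Z=0, Y=0, U=0, W=0, X=2) weight 1/448
  (Z=0, Y=0, U=0, W=1, X=1) weight 1/896
  (Z=0, Y=0, U=0, W=1, X=3) weight 1/896
  (Z=0, Y=0, U=0, W=2, X=0) weight 1/672
  (Z=0, Y=0, U=0, W=2, X=2) weight 1/1344
  (Z=0, Y=0, U=1, W=0, X=0) weight 1/224
  (Z=0, Y=0, U=1, W=0, X=2) weight 1/448
  … 208 more
Group by W:
  weight(W=0) = 9/28
  weight(W=1) = 3/28
  weight(W=2) = 3/28
Total weight = 9/28 + 3/28 + 3/28 = 15/28
P(W=0 | obs) = 9/28 / 15/28 = 3/5
P(W=1 | obs) = 3/28 / 15/28 = 1/5
P(W=2 | obs) = 3/28 / 15/28 = 1/5

P(W = 0 | obs) = 3/5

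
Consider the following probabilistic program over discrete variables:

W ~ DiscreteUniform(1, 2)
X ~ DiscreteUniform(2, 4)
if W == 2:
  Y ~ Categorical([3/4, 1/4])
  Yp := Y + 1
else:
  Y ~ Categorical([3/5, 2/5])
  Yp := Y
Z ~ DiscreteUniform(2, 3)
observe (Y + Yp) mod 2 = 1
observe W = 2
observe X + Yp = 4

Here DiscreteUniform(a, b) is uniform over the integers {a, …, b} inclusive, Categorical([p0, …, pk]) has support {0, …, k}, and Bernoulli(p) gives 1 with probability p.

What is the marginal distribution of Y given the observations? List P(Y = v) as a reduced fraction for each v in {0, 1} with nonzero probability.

Enumerate traces; 4 have nonzero weight after conditioning:
  (W=2, X=2, Y=1, Z=2) weight 1/48
  (W=2, X=2, Y=1, Z=3) weight 1/48
  (W=2, X=3, Y=0, Z=2) weight 1/16
  (W=2, X=3, Y=0, Z=3) weight 1/16
Group by Y:
  weight(Y=0) = 1/8
  weight(Y=1) = 1/24
Total weight = 1/8 + 1/24 = 1/6
P(Y=0 | obs) = 1/8 / 1/6 = 3/4
P(Y=1 | obs) = 1/24 / 1/6 = 1/4

P(Y=0) = 3/4, P(Y=1) = 1/4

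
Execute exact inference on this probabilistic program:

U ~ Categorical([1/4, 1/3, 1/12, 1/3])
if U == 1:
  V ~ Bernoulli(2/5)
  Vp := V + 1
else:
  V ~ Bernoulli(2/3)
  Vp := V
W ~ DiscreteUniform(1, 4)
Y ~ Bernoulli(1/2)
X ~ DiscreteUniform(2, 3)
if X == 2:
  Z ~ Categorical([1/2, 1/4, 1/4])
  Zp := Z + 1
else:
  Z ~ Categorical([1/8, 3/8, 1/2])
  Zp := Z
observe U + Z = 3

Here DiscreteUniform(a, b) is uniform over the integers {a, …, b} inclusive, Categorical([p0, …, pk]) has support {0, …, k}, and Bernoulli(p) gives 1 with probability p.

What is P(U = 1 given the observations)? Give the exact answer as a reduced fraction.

P(U = 1 | obs) = 24/49

Enumerate traces; 96 have nonzero weight after conditioning:
  (U=1, V=0, W=1, Y=0, X=2, Z=2) weight 1/320
  (U=1, V=0, W=1, Y=0, X=3, Z=2) weight 1/160
  (U=1, V=0, W=1, Y=1, X=2, Z=2) weight 1/320
  (U=1, V=0, W=1, Y=1, X=3, Z=2) weight 1/160
  (U=1, V=0, W=2, Y=0, X=2, Z=2) weight 1/320
  (U=1, V=0, W=2, Y=0, X=3, Z=2) weight 1/160
  (U=1, V=0, W=2, Y=1, X=2, Z=2) weight 1/320
  (U=1, V=0, W=2, Y=1, X=3, Z=2) weight 1/160
  (U=2, V=0, W=1, Y=0, X=2, Z=1) weight 1/2304
  (U=3, V=0, W=1, Y=0, X=2, Z=0) weight 1/288
  … 86 more
Group by U:
  weight(U=1) = 1/8
  weight(U=2) = 5/192
  weight(U=3) = 5/48
Total weight = 1/8 + 5/192 + 5/48 = 49/192
P(U=1 | obs) = 1/8 / 49/192 = 24/49
P(U=2 | obs) = 5/192 / 49/192 = 5/49
P(U=3 | obs) = 5/48 / 49/192 = 20/49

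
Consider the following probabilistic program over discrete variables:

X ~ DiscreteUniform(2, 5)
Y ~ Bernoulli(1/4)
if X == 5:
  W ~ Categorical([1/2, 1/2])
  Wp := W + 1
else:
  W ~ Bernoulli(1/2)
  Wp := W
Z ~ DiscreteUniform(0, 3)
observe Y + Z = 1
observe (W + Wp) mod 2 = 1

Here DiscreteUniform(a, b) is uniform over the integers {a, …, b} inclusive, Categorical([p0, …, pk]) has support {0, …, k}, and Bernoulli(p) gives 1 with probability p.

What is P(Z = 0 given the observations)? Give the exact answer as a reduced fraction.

P(Z = 0 | obs) = 1/4

Enumerate traces; 4 have nonzero weight after conditioning:
  (X=5, Y=0, W=0, Z=1) weight 3/128
  (X=5, Y=0, W=1, Z=1) weight 3/128
  (X=5, Y=1, W=0, Z=0) weight 1/128
  (X=5, Y=1, W=1, Z=0) weight 1/128
Group by Z:
  weight(Z=0) = 1/64
  weight(Z=1) = 3/64
Total weight = 1/64 + 3/64 = 1/16
P(Z=0 | obs) = 1/64 / 1/16 = 1/4
P(Z=1 | obs) = 3/64 / 1/16 = 3/4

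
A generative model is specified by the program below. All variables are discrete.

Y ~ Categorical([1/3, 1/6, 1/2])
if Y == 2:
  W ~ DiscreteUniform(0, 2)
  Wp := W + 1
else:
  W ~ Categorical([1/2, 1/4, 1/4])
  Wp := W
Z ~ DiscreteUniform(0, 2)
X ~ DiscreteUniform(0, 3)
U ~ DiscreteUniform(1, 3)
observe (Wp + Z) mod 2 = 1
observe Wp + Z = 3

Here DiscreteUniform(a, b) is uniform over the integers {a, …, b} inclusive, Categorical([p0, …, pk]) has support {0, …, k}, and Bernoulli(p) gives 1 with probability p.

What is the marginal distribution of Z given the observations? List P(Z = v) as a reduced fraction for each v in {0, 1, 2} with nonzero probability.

P(Z=0) = 2/9, P(Z=1) = 7/18, P(Z=2) = 7/18

Enumerate traces; 84 have nonzero weight after conditioning:
  (Y=0, W=1, Z=2, X=0, U=1) weight 1/432
  (Y=0, W=1, Z=2, X=0, U=2) weight 1/432
  (Y=0, W=1, Z=2, X=0, U=3) weight 1/432
  (Y=0, W=1, Z=2, X=1, U=1) weight 1/432
  (Y=0, W=1, Z=2, X=1, U=2) weight 1/432
  (Y=0, W=1, Z=2, X=1, U=3) weight 1/432
  (Y=0, W=1, Z=2, X=2, U=1) weight 1/432
  (Y=0, W=1, Z=2, X=2, U=2) weight 1/432
  (Y=0, W=2, Z=1, X=0, U=1) weight 1/432
  (Y=2, W=2, Z=0, X=0, U=1) weight 1/216
  … 74 more
Group by Z:
  weight(Z=0) = 1/18
  weight(Z=1) = 7/72
  weight(Z=2) = 7/72
Total weight = 1/18 + 7/72 + 7/72 = 1/4
P(Z=0 | obs) = 1/18 / 1/4 = 2/9
P(Z=1 | obs) = 7/72 / 1/4 = 7/18
P(Z=2 | obs) = 7/72 / 1/4 = 7/18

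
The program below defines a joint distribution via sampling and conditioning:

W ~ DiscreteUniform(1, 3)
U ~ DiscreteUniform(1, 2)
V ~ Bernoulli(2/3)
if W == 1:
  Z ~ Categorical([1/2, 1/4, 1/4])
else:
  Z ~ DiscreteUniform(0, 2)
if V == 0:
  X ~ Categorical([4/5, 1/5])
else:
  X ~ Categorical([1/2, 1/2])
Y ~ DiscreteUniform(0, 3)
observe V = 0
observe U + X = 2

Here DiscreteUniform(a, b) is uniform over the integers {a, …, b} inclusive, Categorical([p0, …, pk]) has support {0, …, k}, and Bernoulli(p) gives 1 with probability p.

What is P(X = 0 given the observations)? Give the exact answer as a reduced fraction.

Enumerate traces; 72 have nonzero weight after conditioning:
  (W=1, U=1, V=0, Z=0, X=1, Y=0) weight 1/720
  (W=1, U=1, V=0, Z=0, X=1, Y=1) weight 1/720
  (W=1, U=1, V=0, Z=0, X=1, Y=2) weight 1/720
  (W=1, U=1, V=0, Z=0, X=1, Y=3) weight 1/720
  (W=1, U=1, V=0, Z=1, X=1, Y=0) weight 1/1440
  (W=1, U=1, V=0, Z=1, X=1, Y=1) weight 1/1440
  (W=1, U=1, V=0, Z=1, X=1, Y=2) weight 1/1440
  (W=1, U=1, V=0, Z=1, X=1, Y=3) weight 1/1440
  (W=1, U=2, V=0, Z=0, X=0, Y=0) weight 1/180
  … 63 more
Group by X:
  weight(X=0) = 2/15
  weight(X=1) = 1/30
Total weight = 2/15 + 1/30 = 1/6
P(X=0 | obs) = 2/15 / 1/6 = 4/5
P(X=1 | obs) = 1/30 / 1/6 = 1/5

P(X = 0 | obs) = 4/5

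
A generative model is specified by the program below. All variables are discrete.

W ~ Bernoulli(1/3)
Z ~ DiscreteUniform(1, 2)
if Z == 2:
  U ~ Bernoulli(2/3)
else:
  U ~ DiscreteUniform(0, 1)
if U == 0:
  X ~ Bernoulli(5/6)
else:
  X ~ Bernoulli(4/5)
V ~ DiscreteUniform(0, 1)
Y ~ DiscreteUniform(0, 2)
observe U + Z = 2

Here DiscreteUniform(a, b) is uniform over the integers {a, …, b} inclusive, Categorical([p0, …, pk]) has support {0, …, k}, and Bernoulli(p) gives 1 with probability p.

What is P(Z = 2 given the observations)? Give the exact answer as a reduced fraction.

P(Z = 2 | obs) = 2/5

Enumerate traces; 48 have nonzero weight after conditioning:
  (W=0, Z=1, U=1, X=0, V=0, Y=0) weight 1/180
  (W=0, Z=1, U=1, X=0, V=0, Y=1) weight 1/180
  (W=0, Z=1, U=1, X=0, V=0, Y=2) weight 1/180
  (W=0, Z=1, U=1, X=0, V=1, Y=0) weight 1/180
  (W=0, Z=1, U=1, X=0, V=1, Y=1) weight 1/180
  (W=0, Z=1, U=1, X=0, V=1, Y=2) weight 1/180
  (W=0, Z=1, U=1, X=1, V=0, Y=0) weight 1/45
  (W=0, Z=1, U=1, X=1, V=0, Y=1) weight 1/45
  (W=0, Z=2, U=0, X=0, V=0, Y=0) weight 1/324
  … 39 more
Group by Z:
  weight(Z=1) = 1/4
  weight(Z=2) = 1/6
Total weight = 1/4 + 1/6 = 5/12
P(Z=1 | obs) = 1/4 / 5/12 = 3/5
P(Z=2 | obs) = 1/6 / 5/12 = 2/5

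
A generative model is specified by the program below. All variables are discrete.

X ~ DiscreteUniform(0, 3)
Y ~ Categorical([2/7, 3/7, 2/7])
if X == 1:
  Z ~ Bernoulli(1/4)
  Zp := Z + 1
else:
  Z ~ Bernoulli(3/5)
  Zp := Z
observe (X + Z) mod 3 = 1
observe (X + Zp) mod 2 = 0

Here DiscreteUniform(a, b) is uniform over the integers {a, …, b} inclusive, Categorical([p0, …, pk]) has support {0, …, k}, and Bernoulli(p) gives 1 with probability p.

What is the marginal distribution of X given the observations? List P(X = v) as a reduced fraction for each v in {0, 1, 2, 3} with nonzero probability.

P(X=1) = 5/9, P(X=3) = 4/9

Enumerate traces; 6 have nonzero weight after conditioning:
  (X=1, Y=0, Z=0) weight 3/56
  (X=1, Y=1, Z=0) weight 9/112
  (X=1, Y=2, Z=0) weight 3/56
  (X=3, Y=0, Z=1) weight 3/70
  (X=3, Y=1, Z=1) weight 9/140
  (X=3, Y=2, Z=1) weight 3/70
Group by X:
  weight(X=1) = 3/16
  weight(X=3) = 3/20
Total weight = 3/16 + 3/20 = 27/80
P(X=1 | obs) = 3/16 / 27/80 = 5/9
P(X=3 | obs) = 3/20 / 27/80 = 4/9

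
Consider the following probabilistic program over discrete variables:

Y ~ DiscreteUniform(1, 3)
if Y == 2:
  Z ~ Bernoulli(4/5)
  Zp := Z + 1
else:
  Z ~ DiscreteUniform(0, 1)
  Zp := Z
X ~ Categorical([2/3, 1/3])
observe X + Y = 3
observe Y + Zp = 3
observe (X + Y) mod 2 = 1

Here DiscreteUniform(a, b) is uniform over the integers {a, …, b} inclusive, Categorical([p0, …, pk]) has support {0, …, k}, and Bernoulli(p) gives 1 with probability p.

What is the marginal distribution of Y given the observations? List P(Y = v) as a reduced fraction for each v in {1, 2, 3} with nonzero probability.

P(Y=2) = 1/6, P(Y=3) = 5/6

Enumerate traces; 2 have nonzero weight after conditioning:
  (Y=2, Z=0, X=1) weight 1/45
  (Y=3, Z=0, X=0) weight 1/9
Group by Y:
  weight(Y=2) = 1/45
  weight(Y=3) = 1/9
Total weight = 1/45 + 1/9 = 2/15
P(Y=2 | obs) = 1/45 / 2/15 = 1/6
P(Y=3 | obs) = 1/9 / 2/15 = 5/6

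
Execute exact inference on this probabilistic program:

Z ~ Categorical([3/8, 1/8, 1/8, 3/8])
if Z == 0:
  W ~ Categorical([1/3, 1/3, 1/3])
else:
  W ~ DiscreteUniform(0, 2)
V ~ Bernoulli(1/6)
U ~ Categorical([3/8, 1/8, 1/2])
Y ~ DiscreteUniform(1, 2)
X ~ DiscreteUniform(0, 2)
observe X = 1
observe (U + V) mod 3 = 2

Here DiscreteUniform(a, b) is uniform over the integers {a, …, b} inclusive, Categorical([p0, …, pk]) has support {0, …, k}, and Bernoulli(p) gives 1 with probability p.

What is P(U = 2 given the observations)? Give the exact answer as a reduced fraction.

Enumerate traces; 48 have nonzero weight after conditioning:
  (Z=0, W=0, V=0, U=2, Y=1, X=1) weight 5/576
  (Z=0, W=0, V=0, U=2, Y=2, X=1) weight 5/576
  (Z=0, W=0, V=1, U=1, Y=1, X=1) weight 1/2304
  (Z=0, W=0, V=1, U=1, Y=2, X=1) weight 1/2304
  (Z=0, W=1, V=0, U=2, Y=1, X=1) weight 5/576
  (Z=0, W=1, V=0, U=2, Y=2, X=1) weight 5/576
  (Z=0, W=1, V=1, U=1, Y=1, X=1) weight 1/2304
  (Z=0, W=1, V=1, U=1, Y=2, X=1) weight 1/2304
  … 40 more
Group by U:
  weight(U=1) = 1/144
  weight(U=2) = 5/36
Total weight = 1/144 + 5/36 = 7/48
P(U=1 | obs) = 1/144 / 7/48 = 1/21
P(U=2 | obs) = 5/36 / 7/48 = 20/21

P(U = 2 | obs) = 20/21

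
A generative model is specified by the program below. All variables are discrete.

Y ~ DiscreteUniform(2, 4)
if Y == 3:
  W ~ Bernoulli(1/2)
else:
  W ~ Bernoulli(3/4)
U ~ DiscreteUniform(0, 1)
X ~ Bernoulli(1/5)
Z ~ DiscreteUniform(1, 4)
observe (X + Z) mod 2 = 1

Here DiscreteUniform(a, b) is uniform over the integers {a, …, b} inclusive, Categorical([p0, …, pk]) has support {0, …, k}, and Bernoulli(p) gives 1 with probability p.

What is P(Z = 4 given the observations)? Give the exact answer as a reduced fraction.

P(Z = 4 | obs) = 1/10

Enumerate traces; 48 have nonzero weight after conditioning:
  (Y=2, W=0, U=0, X=0, Z=1) weight 1/120
  (Y=2, W=0, U=0, X=0, Z=3) weight 1/120
  (Y=2, W=0, U=0, X=1, Z=2) weight 1/480
  (Y=2, W=0, U=0, X=1, Z=4) weight 1/480
  (Y=2, W=0, U=1, X=0, Z=1) weight 1/120
  (Y=2, W=0, U=1, X=0, Z=3) weight 1/120
  (Y=2, W=0, U=1, X=1, Z=2) weight 1/480
  (Y=2, W=0, U=1, X=1, Z=4) weight 1/480
  … 40 more
Group by Z:
  weight(Z=1) = 1/5
  weight(Z=2) = 1/20
  weight(Z=3) = 1/5
  weight(Z=4) = 1/20
Total weight = 1/5 + 1/20 + 1/5 + 1/20 = 1/2
P(Z=1 | obs) = 1/5 / 1/2 = 2/5
P(Z=2 | obs) = 1/20 / 1/2 = 1/10
P(Z=3 | obs) = 1/5 / 1/2 = 2/5
P(Z=4 | obs) = 1/20 / 1/2 = 1/10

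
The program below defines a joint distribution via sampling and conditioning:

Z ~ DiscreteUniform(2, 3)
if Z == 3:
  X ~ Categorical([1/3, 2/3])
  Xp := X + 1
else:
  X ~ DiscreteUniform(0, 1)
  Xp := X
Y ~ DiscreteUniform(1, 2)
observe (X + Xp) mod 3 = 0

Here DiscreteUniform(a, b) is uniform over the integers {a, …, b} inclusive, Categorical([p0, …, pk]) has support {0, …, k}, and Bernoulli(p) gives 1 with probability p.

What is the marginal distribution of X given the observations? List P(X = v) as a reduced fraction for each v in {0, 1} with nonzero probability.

Enumerate traces; 4 have nonzero weight after conditioning:
  (Z=2, X=0, Y=1) weight 1/8
  (Z=2, X=0, Y=2) weight 1/8
  (Z=3, X=1, Y=1) weight 1/6
  (Z=3, X=1, Y=2) weight 1/6
Group by X:
  weight(X=0) = 1/4
  weight(X=1) = 1/3
Total weight = 1/4 + 1/3 = 7/12
P(X=0 | obs) = 1/4 / 7/12 = 3/7
P(X=1 | obs) = 1/3 / 7/12 = 4/7

P(X=0) = 3/7, P(X=1) = 4/7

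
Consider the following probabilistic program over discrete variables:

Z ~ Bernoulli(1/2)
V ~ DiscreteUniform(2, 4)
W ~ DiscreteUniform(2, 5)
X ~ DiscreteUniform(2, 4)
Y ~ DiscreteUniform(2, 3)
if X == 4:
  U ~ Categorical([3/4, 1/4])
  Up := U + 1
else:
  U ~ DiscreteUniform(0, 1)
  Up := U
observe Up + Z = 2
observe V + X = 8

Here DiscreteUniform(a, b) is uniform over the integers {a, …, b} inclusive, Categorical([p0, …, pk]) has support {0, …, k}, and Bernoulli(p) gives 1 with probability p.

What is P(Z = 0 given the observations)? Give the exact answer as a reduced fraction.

P(Z = 0 | obs) = 1/4

Enumerate traces; 16 have nonzero weight after conditioning:
  (Z=0, V=4, W=2, X=4, Y=2, U=1) weight 1/576
  (Z=0, V=4, W=2, X=4, Y=3, U=1) weight 1/576
  (Z=0, V=4, W=3, X=4, Y=2, U=1) weight 1/576
  (Z=0, V=4, W=3, X=4, Y=3, U=1) weight 1/576
  (Z=0, V=4, W=4, X=4, Y=2, U=1) weight 1/576
  (Z=0, V=4, W=4, X=4, Y=3, U=1) weight 1/576
  (Z=0, V=4, W=5, X=4, Y=2, U=1) weight 1/576
  (Z=0, V=4, W=5, X=4, Y=3, U=1) weight 1/576
  (Z=1, V=4, W=2, X=4, Y=2, U=0) weight 1/192
  … 7 more
Group by Z:
  weight(Z=0) = 1/72
  weight(Z=1) = 1/24
Total weight = 1/72 + 1/24 = 1/18
P(Z=0 | obs) = 1/72 / 1/18 = 1/4
P(Z=1 | obs) = 1/24 / 1/18 = 3/4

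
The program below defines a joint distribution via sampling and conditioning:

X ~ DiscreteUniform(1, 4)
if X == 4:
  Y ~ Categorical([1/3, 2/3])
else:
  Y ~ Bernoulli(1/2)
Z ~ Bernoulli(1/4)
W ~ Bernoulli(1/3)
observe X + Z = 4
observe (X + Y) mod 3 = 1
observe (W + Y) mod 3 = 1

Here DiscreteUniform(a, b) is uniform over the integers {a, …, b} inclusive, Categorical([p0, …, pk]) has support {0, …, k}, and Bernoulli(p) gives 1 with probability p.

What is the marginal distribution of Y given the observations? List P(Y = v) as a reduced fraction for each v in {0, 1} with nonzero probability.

Enumerate traces; 2 have nonzero weight after conditioning:
  (X=3, Y=1, Z=1, W=0) weight 1/48
  (X=4, Y=0, Z=0, W=1) weight 1/48
Group by Y:
  weight(Y=0) = 1/48
  weight(Y=1) = 1/48
Total weight = 1/48 + 1/48 = 1/24
P(Y=0 | obs) = 1/48 / 1/24 = 1/2
P(Y=1 | obs) = 1/48 / 1/24 = 1/2

P(Y=0) = 1/2, P(Y=1) = 1/2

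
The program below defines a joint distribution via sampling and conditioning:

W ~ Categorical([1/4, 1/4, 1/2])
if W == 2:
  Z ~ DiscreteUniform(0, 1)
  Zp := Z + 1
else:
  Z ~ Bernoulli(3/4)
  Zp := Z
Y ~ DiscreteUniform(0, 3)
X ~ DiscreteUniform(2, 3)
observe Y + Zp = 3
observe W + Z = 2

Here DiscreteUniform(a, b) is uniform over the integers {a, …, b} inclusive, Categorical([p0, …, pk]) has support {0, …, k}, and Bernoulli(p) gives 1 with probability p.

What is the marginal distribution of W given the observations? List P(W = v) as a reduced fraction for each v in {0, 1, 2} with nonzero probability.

P(W=1) = 3/7, P(W=2) = 4/7

Enumerate traces; 4 have nonzero weight after conditioning:
  (W=1, Z=1, Y=2, X=2) weight 3/128
  (W=1, Z=1, Y=2, X=3) weight 3/128
  (W=2, Z=0, Y=2, X=2) weight 1/32
  (W=2, Z=0, Y=2, X=3) weight 1/32
Group by W:
  weight(W=1) = 3/64
  weight(W=2) = 1/16
Total weight = 3/64 + 1/16 = 7/64
P(W=1 | obs) = 3/64 / 7/64 = 3/7
P(W=2 | obs) = 1/16 / 7/64 = 4/7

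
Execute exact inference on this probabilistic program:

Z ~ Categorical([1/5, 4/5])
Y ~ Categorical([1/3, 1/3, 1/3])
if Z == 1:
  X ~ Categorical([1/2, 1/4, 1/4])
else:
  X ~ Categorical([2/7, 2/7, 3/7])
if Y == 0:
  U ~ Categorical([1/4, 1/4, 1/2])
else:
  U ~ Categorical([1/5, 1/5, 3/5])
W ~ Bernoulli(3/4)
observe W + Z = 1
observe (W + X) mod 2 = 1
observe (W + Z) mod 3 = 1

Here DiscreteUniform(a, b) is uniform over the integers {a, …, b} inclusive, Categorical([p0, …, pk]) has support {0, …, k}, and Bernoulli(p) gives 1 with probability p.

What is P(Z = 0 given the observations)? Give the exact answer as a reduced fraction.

Enumerate traces; 27 have nonzero weight after conditioning:
  (Z=0, Y=0, X=0, U=0, W=1) weight 1/280
  (Z=0, Y=0, X=0, U=1, W=1) weight 1/280
  (Z=0, Y=0, X=0, U=2, W=1) weight 1/140
  (Z=0, Y=0, X=2, U=0, W=1) weight 3/560
  (Z=0, Y=0, X=2, U=1, W=1) weight 3/560
  (Z=0, Y=0, X=2, U=2, W=1) weight 3/280
  (Z=0, Y=1, X=0, U=0, W=1) weight 1/350
  (Z=0, Y=1, X=0, U=1, W=1) weight 1/350
  (Z=1, Y=0, X=1, U=0, W=0) weight 1/240
  … 18 more
Group by Z:
  weight(Z=0) = 3/28
  weight(Z=1) = 1/20
Total weight = 3/28 + 1/20 = 11/70
P(Z=0 | obs) = 3/28 / 11/70 = 15/22
P(Z=1 | obs) = 1/20 / 11/70 = 7/22

P(Z = 0 | obs) = 15/22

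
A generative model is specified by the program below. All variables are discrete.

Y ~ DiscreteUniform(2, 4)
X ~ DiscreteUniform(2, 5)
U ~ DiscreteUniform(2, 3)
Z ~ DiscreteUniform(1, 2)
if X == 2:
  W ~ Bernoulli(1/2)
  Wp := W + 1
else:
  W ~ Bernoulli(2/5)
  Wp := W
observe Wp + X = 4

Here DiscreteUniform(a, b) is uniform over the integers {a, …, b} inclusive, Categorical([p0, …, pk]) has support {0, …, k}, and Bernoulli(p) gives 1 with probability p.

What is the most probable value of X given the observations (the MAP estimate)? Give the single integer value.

Enumerate traces; 36 have nonzero weight after conditioning:
  (Y=2, X=2, U=2, Z=1, W=1) weight 1/96
  (Y=2, X=2, U=2, Z=2, W=1) weight 1/96
  (Y=2, X=2, U=3, Z=1, W=1) weight 1/96
  (Y=2, X=2, U=3, Z=2, W=1) weight 1/96
  (Y=2, X=3, U=2, Z=1, W=1) weight 1/120
  (Y=2, X=3, U=2, Z=2, W=1) weight 1/120
  (Y=2, X=3, U=3, Z=1, W=1) weight 1/120
  (Y=2, X=3, U=3, Z=2, W=1) weight 1/120
  (Y=2, X=4, U=2, Z=1, W=0) weight 1/80
  … 27 more
Group by X:
  weight(X=2) = 1/8
  weight(X=3) = 1/10
  weight(X=4) = 3/20
Total weight = 1/8 + 1/10 + 3/20 = 3/8
P(X=2 | obs) = 1/8 / 3/8 = 1/3
P(X=3 | obs) = 1/10 / 3/8 = 4/15
P(X=4 | obs) = 3/20 / 3/8 = 2/5
argmax = 4

argmax_v P(X = v | obs) = 4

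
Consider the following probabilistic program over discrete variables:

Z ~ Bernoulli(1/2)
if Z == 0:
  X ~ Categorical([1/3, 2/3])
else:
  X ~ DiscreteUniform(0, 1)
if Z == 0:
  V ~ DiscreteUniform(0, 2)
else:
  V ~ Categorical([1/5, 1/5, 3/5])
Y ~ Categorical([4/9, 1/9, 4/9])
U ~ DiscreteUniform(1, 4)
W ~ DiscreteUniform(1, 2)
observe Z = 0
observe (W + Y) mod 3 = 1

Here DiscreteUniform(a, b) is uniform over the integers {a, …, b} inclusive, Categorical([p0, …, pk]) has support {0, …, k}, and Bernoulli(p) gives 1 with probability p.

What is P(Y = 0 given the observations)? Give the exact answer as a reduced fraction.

P(Y = 0 | obs) = 1/2

Enumerate traces; 48 have nonzero weight after conditioning:
  (Z=0, X=0, V=0, Y=0, U=1, W=1) weight 1/324
  (Z=0, X=0, V=0, Y=0, U=2, W=1) weight 1/324
  (Z=0, X=0, V=0, Y=0, U=3, W=1) weight 1/324
  (Z=0, X=0, V=0, Y=0, U=4, W=1) weight 1/324
  (Z=0, X=0, V=0, Y=2, U=1, W=2) weight 1/324
  (Z=0, X=0, V=0, Y=2, U=2, W=2) weight 1/324
  (Z=0, X=0, V=0, Y=2, U=3, W=2) weight 1/324
  (Z=0, X=0, V=0, Y=2, U=4, W=2) weight 1/324
  … 40 more
Group by Y:
  weight(Y=0) = 1/9
  weight(Y=2) = 1/9
Total weight = 1/9 + 1/9 = 2/9
P(Y=0 | obs) = 1/9 / 2/9 = 1/2
P(Y=2 | obs) = 1/9 / 2/9 = 1/2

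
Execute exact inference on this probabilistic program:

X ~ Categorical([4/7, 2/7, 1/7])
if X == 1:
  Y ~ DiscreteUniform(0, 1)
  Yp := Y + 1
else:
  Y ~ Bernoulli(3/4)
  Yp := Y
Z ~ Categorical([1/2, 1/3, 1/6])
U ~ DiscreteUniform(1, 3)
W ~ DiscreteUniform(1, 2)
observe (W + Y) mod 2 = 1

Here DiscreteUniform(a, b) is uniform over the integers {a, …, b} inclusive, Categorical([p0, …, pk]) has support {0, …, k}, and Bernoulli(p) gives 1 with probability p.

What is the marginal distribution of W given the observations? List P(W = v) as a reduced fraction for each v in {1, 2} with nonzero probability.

P(W=1) = 9/28, P(W=2) = 19/28

Enumerate traces; 54 have nonzero weight after conditioning:
  (X=0, Y=0, Z=0, U=1, W=1) weight 1/84
  (X=0, Y=0, Z=0, U=2, W=1) weight 1/84
  (X=0, Y=0, Z=0, U=3, W=1) weight 1/84
  (X=0, Y=0, Z=1, U=1, W=1) weight 1/126
  (X=0, Y=0, Z=1, U=2, W=1) weight 1/126
  (X=0, Y=0, Z=1, U=3, W=1) weight 1/126
  (X=0, Y=0, Z=2, U=1, W=1) weight 1/252
  (X=0, Y=0, Z=2, U=2, W=1) weight 1/252
  (X=0, Y=1, Z=0, U=1, W=2) weight 1/28
  … 45 more
Group by W:
  weight(W=1) = 9/56
  weight(W=2) = 19/56
Total weight = 9/56 + 19/56 = 1/2
P(W=1 | obs) = 9/56 / 1/2 = 9/28
P(W=2 | obs) = 19/56 / 1/2 = 19/28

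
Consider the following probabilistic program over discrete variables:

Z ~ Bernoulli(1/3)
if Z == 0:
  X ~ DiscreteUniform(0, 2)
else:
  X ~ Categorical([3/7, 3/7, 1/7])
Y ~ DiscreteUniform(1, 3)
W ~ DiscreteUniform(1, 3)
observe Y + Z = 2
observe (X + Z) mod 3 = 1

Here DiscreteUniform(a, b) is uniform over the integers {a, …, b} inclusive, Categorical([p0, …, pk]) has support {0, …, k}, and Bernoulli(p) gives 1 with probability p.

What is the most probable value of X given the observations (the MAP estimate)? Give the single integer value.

Enumerate traces; 6 have nonzero weight after conditioning:
  (Z=0, X=1, Y=2, W=1) weight 2/81
  (Z=0, X=1, Y=2, W=2) weight 2/81
  (Z=0, X=1, Y=2, W=3) weight 2/81
  (Z=1, X=0, Y=1, W=1) weight 1/63
  (Z=1, X=0, Y=1, W=2) weight 1/63
  (Z=1, X=0, Y=1, W=3) weight 1/63
Group by X:
  weight(X=0) = 1/21
  weight(X=1) = 2/27
Total weight = 1/21 + 2/27 = 23/189
P(X=0 | obs) = 1/21 / 23/189 = 9/23
P(X=1 | obs) = 2/27 / 23/189 = 14/23
argmax = 1

argmax_v P(X = v | obs) = 1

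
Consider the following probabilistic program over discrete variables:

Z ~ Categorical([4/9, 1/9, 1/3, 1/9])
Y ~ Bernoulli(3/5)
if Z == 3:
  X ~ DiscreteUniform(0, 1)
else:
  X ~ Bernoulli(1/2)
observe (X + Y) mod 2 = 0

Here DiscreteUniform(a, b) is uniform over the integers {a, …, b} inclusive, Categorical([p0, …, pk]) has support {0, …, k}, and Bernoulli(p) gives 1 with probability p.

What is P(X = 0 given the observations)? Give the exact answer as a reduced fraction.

P(X = 0 | obs) = 2/5

Enumerate traces; 8 have nonzero weight after conditioning:
  (Z=0, Y=0, X=0) weight 4/45
  (Z=0, Y=1, X=1) weight 2/15
  (Z=1, Y=0, X=0) weight 1/45
  (Z=1, Y=1, X=1) weight 1/30
  (Z=2, Y=0, X=0) weight 1/15
  (Z=2, Y=1, X=1) weight 1/10
  (Z=3, Y=0, X=0) weight 1/45
  (Z=3, Y=1, X=1) weight 1/30
Group by X:
  weight(X=0) = 1/5
  weight(X=1) = 3/10
Total weight = 1/5 + 3/10 = 1/2
P(X=0 | obs) = 1/5 / 1/2 = 2/5
P(X=1 | obs) = 3/10 / 1/2 = 3/5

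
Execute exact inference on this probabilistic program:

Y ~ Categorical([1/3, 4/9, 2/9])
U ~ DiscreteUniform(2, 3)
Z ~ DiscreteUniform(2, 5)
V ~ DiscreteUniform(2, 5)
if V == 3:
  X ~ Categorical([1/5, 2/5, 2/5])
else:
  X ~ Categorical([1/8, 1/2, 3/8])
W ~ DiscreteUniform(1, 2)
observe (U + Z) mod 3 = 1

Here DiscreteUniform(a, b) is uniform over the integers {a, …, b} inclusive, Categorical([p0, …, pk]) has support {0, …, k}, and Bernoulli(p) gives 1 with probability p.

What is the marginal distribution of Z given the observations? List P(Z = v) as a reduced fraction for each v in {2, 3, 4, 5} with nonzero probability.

Enumerate traces; 216 have nonzero weight after conditioning:
  (Y=0, U=2, Z=2, V=2, X=0, W=1) weight 1/1536
  (Y=0, U=2, Z=2, V=2, X=0, W=2) weight 1/1536
  (Y=0, U=2, Z=2, V=2, X=1, W=1) weight 1/384
  (Y=0, U=2, Z=2, V=2, X=1, W=2) weight 1/384
  (Y=0, U=2, Z=2, V=2, X=2, W=1) weight 1/512
  (Y=0, U=2, Z=2, V=2, X=2, W=2) weight 1/512
  (Y=0, U=2, Z=2, V=3, X=0, W=1) weight 1/960
  (Y=0, U=2, Z=2, V=3, X=0, W=2) weight 1/960
  (Y=0, U=2, Z=5, V=2, X=0, W=1) weight 1/1536
  (Y=0, U=3, Z=4, V=2, X=0, W=1) weight 1/1536
  … 206 more
Group by Z:
  weight(Z=2) = 1/8
  weight(Z=4) = 1/8
  weight(Z=5) = 1/8
Total weight = 1/8 + 1/8 + 1/8 = 3/8
P(Z=2 | obs) = 1/8 / 3/8 = 1/3
P(Z=4 | obs) = 1/8 / 3/8 = 1/3
P(Z=5 | obs) = 1/8 / 3/8 = 1/3

P(Z=2) = 1/3, P(Z=4) = 1/3, P(Z=5) = 1/3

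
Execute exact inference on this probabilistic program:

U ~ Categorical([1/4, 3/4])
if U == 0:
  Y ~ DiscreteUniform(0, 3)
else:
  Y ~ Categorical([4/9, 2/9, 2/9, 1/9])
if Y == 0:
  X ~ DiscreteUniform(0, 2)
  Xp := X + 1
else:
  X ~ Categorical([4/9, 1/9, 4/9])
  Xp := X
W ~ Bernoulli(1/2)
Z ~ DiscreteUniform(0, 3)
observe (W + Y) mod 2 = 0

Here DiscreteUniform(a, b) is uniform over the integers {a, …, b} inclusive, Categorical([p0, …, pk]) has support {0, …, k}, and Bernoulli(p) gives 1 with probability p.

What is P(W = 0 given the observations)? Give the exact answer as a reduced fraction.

Enumerate traces; 96 have nonzero weight after conditioning:
  (U=0, Y=0, X=0, W=0, Z=0) weight 1/384
  (U=0, Y=0, X=0, W=0, Z=1) weight 1/384
  (U=0, Y=0, X=0, W=0, Z=2) weight 1/384
  (U=0, Y=0, X=0, W=0, Z=3) weight 1/384
  (U=0, Y=0, X=1, W=0, Z=0) weight 1/384
  (U=0, Y=0, X=1, W=0, Z=1) weight 1/384
  (U=0, Y=0, X=1, W=0, Z=2) weight 1/384
  (U=0, Y=0, X=1, W=0, Z=3) weight 1/384
  (U=0, Y=1, X=0, W=1, Z=0) weight 1/288
  … 87 more
Group by W:
  weight(W=0) = 5/16
  weight(W=1) = 3/16
Total weight = 5/16 + 3/16 = 1/2
P(W=0 | obs) = 5/16 / 1/2 = 5/8
P(W=1 | obs) = 3/16 / 1/2 = 3/8

P(W = 0 | obs) = 5/8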